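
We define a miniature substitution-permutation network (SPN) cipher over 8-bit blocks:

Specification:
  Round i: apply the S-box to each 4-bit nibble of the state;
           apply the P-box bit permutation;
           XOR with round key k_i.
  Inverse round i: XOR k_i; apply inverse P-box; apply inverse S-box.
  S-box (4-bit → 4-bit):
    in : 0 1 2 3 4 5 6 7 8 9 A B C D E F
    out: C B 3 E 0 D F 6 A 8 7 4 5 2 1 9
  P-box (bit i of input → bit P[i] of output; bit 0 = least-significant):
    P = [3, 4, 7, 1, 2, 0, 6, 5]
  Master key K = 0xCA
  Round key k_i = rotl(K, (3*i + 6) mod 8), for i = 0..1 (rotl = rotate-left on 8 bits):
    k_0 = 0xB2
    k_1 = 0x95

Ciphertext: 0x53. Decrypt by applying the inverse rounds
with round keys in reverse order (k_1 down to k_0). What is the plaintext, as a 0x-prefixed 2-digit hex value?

s_0 = ciphertext = 0x53
s_1 = InvRound(s_0, k_1) = 0xC0
s_2 = InvRound(s_1, k_0) = 0x08

0x08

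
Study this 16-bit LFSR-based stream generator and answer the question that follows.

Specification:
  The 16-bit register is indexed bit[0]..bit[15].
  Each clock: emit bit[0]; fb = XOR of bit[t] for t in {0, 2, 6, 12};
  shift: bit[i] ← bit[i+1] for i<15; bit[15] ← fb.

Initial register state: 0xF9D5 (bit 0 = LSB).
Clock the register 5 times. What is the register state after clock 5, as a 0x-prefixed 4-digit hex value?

reg_0 = 0xF9D5
clock 1: out=1, reg = 0x7CEA
clock 2: out=0, reg = 0x3E75
clock 3: out=1, reg = 0x1F3A
clock 4: out=0, reg = 0x8F9D
clock 5: out=1, reg = 0x47CE

0x47CE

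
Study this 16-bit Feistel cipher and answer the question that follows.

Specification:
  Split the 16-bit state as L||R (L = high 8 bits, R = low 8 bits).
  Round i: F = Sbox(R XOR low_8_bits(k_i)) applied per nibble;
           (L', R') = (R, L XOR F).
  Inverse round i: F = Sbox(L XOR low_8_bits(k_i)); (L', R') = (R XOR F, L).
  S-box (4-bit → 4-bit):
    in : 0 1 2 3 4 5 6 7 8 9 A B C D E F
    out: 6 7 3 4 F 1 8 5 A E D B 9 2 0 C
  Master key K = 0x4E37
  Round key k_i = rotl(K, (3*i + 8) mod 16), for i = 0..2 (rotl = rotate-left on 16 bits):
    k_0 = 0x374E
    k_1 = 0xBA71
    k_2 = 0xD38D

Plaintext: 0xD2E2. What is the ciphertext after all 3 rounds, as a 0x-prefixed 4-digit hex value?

s_0 = plaintext = 0xD2E2
s_1 = Round(s_0, k_0) = 0xE20B
s_2 = Round(s_1, k_1) = 0x0BBF
s_3 = Round(s_2, k_2) = 0xBF48

0xBF48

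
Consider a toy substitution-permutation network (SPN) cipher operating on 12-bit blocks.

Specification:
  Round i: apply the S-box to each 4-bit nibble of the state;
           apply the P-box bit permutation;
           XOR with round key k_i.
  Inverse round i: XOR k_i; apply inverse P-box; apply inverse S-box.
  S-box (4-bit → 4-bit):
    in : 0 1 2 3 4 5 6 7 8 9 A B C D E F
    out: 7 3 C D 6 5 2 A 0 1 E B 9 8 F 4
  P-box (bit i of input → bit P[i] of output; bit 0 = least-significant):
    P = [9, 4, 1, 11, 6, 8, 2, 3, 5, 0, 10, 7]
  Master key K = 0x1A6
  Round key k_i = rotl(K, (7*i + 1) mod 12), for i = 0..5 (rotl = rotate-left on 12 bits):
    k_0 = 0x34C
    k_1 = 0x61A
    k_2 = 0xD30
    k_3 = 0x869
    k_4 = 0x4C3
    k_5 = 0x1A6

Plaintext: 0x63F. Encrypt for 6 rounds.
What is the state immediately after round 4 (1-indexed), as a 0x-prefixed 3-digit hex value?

0x9BA

s_0 = plaintext = 0x63F
s_1 = Round(s_0, k_0) = 0x303
s_2 = Round(s_1, k_1) = 0x9FC
s_3 = Round(s_2, k_2) = 0x714
s_4 = Round(s_3, k_3) = 0x9BA
s_5 = Round(s_4, k_4) = 0xDB9
s_6 = Round(s_5, k_5) = 0x26E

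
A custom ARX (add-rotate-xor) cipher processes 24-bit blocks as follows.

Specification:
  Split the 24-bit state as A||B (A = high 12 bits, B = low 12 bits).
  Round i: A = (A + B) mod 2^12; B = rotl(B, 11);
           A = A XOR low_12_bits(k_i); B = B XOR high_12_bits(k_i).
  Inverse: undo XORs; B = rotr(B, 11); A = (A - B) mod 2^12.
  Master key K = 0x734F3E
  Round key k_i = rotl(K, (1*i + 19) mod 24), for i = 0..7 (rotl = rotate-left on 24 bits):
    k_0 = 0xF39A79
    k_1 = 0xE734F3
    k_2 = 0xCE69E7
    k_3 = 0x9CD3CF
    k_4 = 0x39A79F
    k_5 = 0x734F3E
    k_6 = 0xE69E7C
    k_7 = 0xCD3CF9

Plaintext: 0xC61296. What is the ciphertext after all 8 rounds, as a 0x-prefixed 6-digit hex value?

0xA08A07

s_0 = plaintext = 0xC61296
s_1 = Round(s_0, k_0) = 0x48EE72
s_2 = Round(s_1, k_1) = 0x7F394A
s_3 = Round(s_2, k_2) = 0x8DA843
s_4 = Round(s_3, k_3) = 0x2D25EC
s_5 = Round(s_4, k_4) = 0xF2116C
s_6 = Round(s_5, k_5) = 0xFB3782
s_7 = Round(s_6, k_6) = 0x949DA8
s_8 = Round(s_7, k_7) = 0xA08A07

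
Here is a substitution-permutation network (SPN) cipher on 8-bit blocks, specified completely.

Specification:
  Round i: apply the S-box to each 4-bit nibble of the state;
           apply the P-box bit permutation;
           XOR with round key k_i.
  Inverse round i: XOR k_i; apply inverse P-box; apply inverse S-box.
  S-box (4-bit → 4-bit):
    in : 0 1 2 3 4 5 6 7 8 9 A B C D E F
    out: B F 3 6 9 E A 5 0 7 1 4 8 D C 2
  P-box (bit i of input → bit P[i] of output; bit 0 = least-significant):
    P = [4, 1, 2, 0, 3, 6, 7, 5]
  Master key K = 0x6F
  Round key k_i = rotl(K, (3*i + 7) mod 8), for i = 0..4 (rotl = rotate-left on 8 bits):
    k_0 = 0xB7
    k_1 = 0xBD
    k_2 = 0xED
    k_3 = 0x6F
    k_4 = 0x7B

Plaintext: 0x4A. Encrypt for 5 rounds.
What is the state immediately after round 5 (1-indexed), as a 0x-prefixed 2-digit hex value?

0x06

s_0 = plaintext = 0x4A
s_1 = Round(s_0, k_0) = 0x8F
s_2 = Round(s_1, k_1) = 0xBF
s_3 = Round(s_2, k_2) = 0x6F
s_4 = Round(s_3, k_3) = 0x0D
s_5 = Round(s_4, k_4) = 0x06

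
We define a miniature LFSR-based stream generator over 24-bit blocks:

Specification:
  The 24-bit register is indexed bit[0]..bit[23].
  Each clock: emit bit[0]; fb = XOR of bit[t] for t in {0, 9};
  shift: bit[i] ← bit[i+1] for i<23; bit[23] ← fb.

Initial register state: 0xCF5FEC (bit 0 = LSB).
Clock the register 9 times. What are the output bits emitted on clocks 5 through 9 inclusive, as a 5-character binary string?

01111

reg_0 = 0xCF5FEC
clock 1: out=0, reg = 0xE7AFF6
clock 2: out=0, reg = 0xF3D7FB
clock 3: out=1, reg = 0x79EBFD
clock 4: out=1, reg = 0x3CF5FE
clock 5: out=0, reg = 0x1E7AFF
clock 6: out=1, reg = 0x0F3D7F
clock 7: out=1, reg = 0x879EBF
clock 8: out=1, reg = 0x43CF5F
clock 9: out=1, reg = 0x21E7AF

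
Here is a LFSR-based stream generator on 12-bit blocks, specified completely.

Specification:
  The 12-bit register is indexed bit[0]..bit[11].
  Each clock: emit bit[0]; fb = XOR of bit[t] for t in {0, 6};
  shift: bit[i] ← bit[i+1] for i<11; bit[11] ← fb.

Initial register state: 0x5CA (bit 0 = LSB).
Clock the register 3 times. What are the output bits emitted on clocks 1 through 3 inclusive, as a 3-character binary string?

reg_0 = 0x5CA
clock 1: out=0, reg = 0xAE5
clock 2: out=1, reg = 0x572
clock 3: out=0, reg = 0xAB9

010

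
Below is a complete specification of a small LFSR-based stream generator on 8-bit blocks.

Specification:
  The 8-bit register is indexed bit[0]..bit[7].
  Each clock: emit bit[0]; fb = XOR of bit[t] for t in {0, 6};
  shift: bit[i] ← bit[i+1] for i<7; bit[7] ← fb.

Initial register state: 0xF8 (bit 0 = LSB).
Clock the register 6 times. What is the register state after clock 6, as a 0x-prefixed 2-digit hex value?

0x9F

reg_0 = 0xF8
clock 1: out=0, reg = 0xFC
clock 2: out=0, reg = 0xFE
clock 3: out=0, reg = 0xFF
clock 4: out=1, reg = 0x7F
clock 5: out=1, reg = 0x3F
clock 6: out=1, reg = 0x9F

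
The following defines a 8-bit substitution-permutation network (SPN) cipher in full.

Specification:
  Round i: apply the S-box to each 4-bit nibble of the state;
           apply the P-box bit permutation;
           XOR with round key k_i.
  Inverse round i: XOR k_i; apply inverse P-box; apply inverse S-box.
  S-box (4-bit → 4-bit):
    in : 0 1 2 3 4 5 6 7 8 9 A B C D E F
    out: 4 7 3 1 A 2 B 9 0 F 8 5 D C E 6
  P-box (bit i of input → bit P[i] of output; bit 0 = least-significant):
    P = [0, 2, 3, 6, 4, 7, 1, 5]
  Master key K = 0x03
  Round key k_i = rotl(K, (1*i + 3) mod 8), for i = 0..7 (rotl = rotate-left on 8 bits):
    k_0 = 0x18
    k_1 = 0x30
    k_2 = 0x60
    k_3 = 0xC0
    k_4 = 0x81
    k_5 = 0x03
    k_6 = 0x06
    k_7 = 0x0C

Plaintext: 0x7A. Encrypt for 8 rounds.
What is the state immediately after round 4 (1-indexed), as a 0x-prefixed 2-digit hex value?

0x70

s_0 = plaintext = 0x7A
s_1 = Round(s_0, k_0) = 0x68
s_2 = Round(s_1, k_1) = 0x80
s_3 = Round(s_2, k_2) = 0x68
s_4 = Round(s_3, k_3) = 0x70
s_5 = Round(s_4, k_4) = 0xB9
s_6 = Round(s_5, k_5) = 0x5C
s_7 = Round(s_6, k_6) = 0xCF
s_8 = Round(s_7, k_7) = 0x32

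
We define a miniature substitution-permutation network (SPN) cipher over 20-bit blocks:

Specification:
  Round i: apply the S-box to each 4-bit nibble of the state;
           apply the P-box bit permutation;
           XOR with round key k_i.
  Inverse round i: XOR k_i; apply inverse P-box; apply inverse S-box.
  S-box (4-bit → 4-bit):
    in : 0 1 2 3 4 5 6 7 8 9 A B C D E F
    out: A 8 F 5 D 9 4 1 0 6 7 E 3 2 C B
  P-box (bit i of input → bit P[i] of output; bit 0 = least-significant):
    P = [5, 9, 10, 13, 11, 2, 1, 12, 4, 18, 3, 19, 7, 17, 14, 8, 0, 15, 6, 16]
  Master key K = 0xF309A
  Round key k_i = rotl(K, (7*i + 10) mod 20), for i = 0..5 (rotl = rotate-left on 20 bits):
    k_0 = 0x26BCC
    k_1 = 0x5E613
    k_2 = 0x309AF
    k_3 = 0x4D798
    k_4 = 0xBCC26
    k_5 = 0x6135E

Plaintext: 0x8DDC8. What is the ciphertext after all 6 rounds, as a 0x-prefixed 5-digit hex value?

0x69480

s_0 = plaintext = 0x8DDC8
s_1 = Round(s_0, k_0) = 0x463C8
s_2 = Round(s_1, k_1) = 0x4AE4E
s_3 = Round(s_2, k_2) = 0x87564
s_4 = Round(s_3, k_3) = 0xCF32A
s_5 = Round(s_4, k_4) = 0x95399
s_6 = Round(s_5, k_5) = 0x69480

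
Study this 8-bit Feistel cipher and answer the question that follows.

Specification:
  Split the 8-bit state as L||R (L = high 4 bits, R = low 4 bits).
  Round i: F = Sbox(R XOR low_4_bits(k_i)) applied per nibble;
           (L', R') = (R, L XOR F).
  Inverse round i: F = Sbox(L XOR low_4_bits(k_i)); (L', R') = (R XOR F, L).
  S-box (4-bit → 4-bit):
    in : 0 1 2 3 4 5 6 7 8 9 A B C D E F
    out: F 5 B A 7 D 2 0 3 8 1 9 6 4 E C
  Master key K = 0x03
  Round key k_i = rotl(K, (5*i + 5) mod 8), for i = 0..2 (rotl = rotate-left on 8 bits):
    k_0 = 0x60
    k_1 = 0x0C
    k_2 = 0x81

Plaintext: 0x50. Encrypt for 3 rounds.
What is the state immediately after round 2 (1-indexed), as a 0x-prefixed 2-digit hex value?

s_0 = plaintext = 0x50
s_1 = Round(s_0, k_0) = 0x0A
s_2 = Round(s_1, k_1) = 0xA2
s_3 = Round(s_2, k_2) = 0x20

0xA2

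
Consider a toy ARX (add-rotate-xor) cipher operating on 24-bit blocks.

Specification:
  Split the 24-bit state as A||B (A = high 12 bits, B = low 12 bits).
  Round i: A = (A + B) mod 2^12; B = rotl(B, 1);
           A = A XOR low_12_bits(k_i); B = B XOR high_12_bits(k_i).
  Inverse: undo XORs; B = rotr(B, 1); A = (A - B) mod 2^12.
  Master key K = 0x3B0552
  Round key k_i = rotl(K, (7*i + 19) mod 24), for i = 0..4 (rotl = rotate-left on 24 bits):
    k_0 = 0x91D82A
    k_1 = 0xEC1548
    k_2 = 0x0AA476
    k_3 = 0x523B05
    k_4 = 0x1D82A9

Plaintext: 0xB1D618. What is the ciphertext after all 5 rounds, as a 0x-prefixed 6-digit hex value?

s_0 = plaintext = 0xB1D618
s_1 = Round(s_0, k_0) = 0x91F52D
s_2 = Round(s_1, k_1) = 0xB0449B
s_3 = Round(s_2, k_2) = 0xBE999C
s_4 = Round(s_3, k_3) = 0xE8061A
s_5 = Round(s_4, k_4) = 0x633DEC

0x633DEC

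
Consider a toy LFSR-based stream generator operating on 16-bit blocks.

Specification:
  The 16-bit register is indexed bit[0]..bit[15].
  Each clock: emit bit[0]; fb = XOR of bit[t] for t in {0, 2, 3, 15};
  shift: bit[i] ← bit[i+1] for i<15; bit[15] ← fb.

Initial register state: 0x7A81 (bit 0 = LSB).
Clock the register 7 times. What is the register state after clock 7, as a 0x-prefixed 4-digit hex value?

0x5EF5

reg_0 = 0x7A81
clock 1: out=1, reg = 0xBD40
clock 2: out=0, reg = 0xDEA0
clock 3: out=0, reg = 0xEF50
clock 4: out=0, reg = 0xF7A8
clock 5: out=0, reg = 0x7BD4
clock 6: out=0, reg = 0xBDEA
clock 7: out=0, reg = 0x5EF5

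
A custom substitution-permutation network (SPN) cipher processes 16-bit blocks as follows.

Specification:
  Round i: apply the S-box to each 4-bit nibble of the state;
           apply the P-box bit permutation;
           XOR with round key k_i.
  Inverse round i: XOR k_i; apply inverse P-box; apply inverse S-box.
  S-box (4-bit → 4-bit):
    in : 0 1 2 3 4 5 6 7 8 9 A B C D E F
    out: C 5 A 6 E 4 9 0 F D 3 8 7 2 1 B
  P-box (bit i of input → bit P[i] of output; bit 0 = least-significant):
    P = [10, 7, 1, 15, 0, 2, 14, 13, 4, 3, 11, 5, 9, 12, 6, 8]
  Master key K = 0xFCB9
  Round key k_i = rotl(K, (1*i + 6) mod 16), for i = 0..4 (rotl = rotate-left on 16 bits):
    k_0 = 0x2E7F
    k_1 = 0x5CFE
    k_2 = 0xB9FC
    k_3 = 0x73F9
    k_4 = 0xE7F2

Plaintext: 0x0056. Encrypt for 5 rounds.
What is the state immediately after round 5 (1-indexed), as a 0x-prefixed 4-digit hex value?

0x441B

s_0 = plaintext = 0x0056
s_1 = Round(s_0, k_0) = 0xE31F
s_2 = Round(s_1, k_1) = 0x9277
s_3 = Round(s_2, k_2) = 0xBA94
s_4 = Round(s_3, k_3) = 0x9262
s_5 = Round(s_4, k_4) = 0x441B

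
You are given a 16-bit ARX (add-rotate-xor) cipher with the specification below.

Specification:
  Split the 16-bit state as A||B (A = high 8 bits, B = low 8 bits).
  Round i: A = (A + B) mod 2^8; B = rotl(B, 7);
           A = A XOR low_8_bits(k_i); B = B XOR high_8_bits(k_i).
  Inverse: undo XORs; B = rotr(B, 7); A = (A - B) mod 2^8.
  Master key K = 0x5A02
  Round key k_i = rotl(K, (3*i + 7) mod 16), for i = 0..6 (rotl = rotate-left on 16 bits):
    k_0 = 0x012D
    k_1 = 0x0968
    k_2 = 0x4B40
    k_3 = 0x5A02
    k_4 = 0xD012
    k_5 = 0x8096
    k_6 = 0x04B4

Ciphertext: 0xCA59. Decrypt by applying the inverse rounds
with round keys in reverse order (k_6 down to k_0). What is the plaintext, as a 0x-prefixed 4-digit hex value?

0x624D

s_0 = ciphertext = 0xCA59
s_1 = InvRound(s_0, k_6) = 0xC4BA
s_2 = InvRound(s_1, k_5) = 0xDE74
s_3 = InvRound(s_2, k_4) = 0x8349
s_4 = InvRound(s_3, k_3) = 0x5B26
s_5 = InvRound(s_4, k_2) = 0x41DA
s_6 = InvRound(s_5, k_1) = 0x82A7
s_7 = InvRound(s_6, k_0) = 0x624D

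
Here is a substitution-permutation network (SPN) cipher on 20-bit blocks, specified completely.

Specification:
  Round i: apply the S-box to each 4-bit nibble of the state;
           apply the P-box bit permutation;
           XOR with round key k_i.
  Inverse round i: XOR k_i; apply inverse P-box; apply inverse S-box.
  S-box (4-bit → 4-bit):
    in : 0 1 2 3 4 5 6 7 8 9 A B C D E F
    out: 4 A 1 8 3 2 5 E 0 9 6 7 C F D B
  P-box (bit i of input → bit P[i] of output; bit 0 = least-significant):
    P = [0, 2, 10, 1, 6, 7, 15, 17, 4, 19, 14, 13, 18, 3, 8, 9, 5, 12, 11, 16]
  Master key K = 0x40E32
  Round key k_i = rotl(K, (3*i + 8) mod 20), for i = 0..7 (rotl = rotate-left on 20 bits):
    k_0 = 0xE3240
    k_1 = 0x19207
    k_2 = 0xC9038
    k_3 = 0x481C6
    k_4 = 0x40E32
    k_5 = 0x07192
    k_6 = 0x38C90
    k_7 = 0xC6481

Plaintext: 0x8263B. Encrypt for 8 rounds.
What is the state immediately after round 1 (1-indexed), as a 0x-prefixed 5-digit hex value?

0x87655

s_0 = plaintext = 0x8263B
s_1 = Round(s_0, k_0) = 0x87655
s_2 = Round(s_1, k_1) = 0x1D19B
s_3 = Round(s_2, k_2) = 0x3A775
s_4 = Round(s_3, k_3) = 0xF604A
s_5 = Round(s_4, k_4) = 0x15BD6
s_6 = Round(s_5, k_5) = 0xBA54B
s_7 = Round(s_6, k_6) = 0xB917D
s_8 = Round(s_7, k_7) = 0x2DA26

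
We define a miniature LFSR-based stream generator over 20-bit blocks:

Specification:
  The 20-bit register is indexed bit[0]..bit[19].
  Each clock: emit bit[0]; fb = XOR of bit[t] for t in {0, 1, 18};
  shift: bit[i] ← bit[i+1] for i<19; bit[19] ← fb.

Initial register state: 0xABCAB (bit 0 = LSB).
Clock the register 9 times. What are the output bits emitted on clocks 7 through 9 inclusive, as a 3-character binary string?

010

reg_0 = 0xABCAB
clock 1: out=1, reg = 0x55E55
clock 2: out=1, reg = 0x2AF2A
clock 3: out=0, reg = 0x95795
clock 4: out=1, reg = 0xCABCA
clock 5: out=0, reg = 0x655E5
clock 6: out=1, reg = 0x32AF2
clock 7: out=0, reg = 0x99579
clock 8: out=1, reg = 0xCCABC
clock 9: out=0, reg = 0xE655E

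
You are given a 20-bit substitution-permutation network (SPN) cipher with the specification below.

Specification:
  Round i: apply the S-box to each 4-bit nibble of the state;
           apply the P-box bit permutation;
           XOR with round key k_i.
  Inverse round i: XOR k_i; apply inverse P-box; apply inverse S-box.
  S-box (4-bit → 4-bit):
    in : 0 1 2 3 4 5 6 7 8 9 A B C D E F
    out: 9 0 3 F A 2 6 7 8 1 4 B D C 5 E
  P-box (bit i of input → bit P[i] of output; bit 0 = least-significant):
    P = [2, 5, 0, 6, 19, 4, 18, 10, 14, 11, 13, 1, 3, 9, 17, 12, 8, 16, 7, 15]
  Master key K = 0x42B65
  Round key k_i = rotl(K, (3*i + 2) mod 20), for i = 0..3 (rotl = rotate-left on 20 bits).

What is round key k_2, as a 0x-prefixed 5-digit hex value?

0xB6542

K = 0x42B65
k_0 = rotl(K, (3*0+2) mod 20) = rotl(K, 2) = 0x0AD95
k_1 = rotl(K, (3*1+2) mod 20) = rotl(K, 5) = 0x56CA8
k_2 = rotl(K, (3*2+2) mod 20) = rotl(K, 8) = 0xB6542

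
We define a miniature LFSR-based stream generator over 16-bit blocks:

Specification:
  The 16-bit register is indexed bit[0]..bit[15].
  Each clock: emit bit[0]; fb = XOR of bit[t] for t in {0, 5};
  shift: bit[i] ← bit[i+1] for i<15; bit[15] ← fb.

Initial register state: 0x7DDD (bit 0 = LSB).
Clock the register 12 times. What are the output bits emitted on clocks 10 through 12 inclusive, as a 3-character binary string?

reg_0 = 0x7DDD
clock 1: out=1, reg = 0xBEEE
clock 2: out=0, reg = 0xDF77
clock 3: out=1, reg = 0x6FBB
clock 4: out=1, reg = 0x37DD
clock 5: out=1, reg = 0x9BEE
clock 6: out=0, reg = 0xCDF7
clock 7: out=1, reg = 0x66FB
clock 8: out=1, reg = 0x337D
clock 9: out=1, reg = 0x19BE
clock 10: out=0, reg = 0x8CDF
clock 11: out=1, reg = 0xC66F
clock 12: out=1, reg = 0x6337

011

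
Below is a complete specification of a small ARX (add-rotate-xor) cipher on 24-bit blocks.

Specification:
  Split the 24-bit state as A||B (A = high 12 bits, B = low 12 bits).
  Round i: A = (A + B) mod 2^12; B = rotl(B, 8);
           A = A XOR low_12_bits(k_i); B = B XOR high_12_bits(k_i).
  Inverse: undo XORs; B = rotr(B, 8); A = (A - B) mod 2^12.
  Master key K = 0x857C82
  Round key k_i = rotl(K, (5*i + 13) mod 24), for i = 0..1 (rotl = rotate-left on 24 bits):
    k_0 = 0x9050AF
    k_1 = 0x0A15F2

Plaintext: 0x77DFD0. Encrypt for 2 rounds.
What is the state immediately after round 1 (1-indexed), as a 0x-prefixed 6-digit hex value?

0x7E29F8

s_0 = plaintext = 0x77DFD0
s_1 = Round(s_0, k_0) = 0x7E29F8
s_2 = Round(s_1, k_1) = 0x42883E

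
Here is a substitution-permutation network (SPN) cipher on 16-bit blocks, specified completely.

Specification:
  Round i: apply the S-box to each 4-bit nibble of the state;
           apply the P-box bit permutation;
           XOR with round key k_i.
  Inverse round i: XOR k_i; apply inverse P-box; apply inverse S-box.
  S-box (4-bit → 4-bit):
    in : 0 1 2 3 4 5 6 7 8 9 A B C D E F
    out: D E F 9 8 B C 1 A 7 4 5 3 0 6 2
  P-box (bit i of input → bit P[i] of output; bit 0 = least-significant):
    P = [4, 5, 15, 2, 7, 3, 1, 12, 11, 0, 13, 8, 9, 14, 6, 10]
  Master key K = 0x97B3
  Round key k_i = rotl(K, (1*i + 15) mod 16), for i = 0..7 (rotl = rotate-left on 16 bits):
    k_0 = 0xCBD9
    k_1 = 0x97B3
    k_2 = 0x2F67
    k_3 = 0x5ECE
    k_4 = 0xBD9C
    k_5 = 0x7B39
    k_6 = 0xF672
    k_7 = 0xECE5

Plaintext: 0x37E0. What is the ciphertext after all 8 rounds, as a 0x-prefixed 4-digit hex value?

s_0 = plaintext = 0x37E0
s_1 = Round(s_0, k_0) = 0x45C7
s_2 = Round(s_1, k_1) = 0x9A2A
s_3 = Round(s_2, k_2) = 0xDDAD
s_4 = Round(s_3, k_3) = 0x5ECC
s_5 = Round(s_4, k_4) = 0xDB25
s_6 = Round(s_5, k_5) = 0x4387
s_7 = Round(s_6, k_6) = 0xEB6A
s_8 = Round(s_7, k_7) = 0x14A7

0x14A7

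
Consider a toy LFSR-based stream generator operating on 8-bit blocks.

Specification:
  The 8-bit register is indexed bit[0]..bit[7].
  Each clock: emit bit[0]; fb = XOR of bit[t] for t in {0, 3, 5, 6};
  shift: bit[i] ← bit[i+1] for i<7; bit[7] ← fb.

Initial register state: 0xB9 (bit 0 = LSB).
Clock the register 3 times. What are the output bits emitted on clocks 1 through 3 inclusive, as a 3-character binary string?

100

reg_0 = 0xB9
clock 1: out=1, reg = 0xDC
clock 2: out=0, reg = 0x6E
clock 3: out=0, reg = 0xB7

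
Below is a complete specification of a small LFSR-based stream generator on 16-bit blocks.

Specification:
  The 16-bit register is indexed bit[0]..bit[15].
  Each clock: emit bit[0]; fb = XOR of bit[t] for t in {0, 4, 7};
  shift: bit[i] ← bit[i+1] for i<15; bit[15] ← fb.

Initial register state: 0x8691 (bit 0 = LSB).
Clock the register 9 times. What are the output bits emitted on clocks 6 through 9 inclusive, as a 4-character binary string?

0010

reg_0 = 0x8691
clock 1: out=1, reg = 0xC348
clock 2: out=0, reg = 0x61A4
clock 3: out=0, reg = 0xB0D2
clock 4: out=0, reg = 0x5869
clock 5: out=1, reg = 0xAC34
clock 6: out=0, reg = 0xD61A
clock 7: out=0, reg = 0xEB0D
clock 8: out=1, reg = 0xF586
clock 9: out=0, reg = 0xFAC3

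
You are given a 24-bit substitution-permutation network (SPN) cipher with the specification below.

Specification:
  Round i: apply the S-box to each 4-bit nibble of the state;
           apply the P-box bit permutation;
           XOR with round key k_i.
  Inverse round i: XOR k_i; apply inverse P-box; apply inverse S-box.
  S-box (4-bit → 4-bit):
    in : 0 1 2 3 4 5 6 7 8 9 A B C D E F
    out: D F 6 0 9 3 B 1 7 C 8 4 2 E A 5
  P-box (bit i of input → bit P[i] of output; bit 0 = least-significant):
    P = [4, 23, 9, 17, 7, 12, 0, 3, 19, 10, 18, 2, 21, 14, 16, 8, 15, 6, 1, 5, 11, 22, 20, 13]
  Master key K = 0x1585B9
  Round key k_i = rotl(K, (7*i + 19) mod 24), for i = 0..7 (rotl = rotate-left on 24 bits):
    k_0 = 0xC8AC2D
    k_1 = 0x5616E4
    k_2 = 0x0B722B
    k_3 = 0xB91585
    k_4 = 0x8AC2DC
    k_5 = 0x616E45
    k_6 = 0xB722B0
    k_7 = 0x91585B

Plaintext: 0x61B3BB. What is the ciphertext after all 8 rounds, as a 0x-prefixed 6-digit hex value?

s_0 = plaintext = 0x61B3BB
s_1 = Round(s_0, k_0) = 0x89064E
s_2 = Round(s_1, k_1) = 0xAD1B4A
s_3 = Round(s_2, k_2) = 0x2C13C1
s_4 = Round(s_3, k_3) = 0x4A46D5
s_5 = Round(s_4, k_4) = 0x22FFE1
s_6 = Round(s_5, k_5) = 0x9E7C1F
s_7 = Round(s_6, k_6) = 0x871449
s_8 = Round(s_7, k_7) = 0xEA93D7

0xEA93D7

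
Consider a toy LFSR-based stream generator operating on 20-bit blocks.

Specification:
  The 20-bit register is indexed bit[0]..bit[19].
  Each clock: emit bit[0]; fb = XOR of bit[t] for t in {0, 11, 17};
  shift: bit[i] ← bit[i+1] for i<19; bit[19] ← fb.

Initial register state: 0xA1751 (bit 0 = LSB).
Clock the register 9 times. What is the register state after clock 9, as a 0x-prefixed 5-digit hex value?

reg_0 = 0xA1751
clock 1: out=1, reg = 0x50BA8
clock 2: out=0, reg = 0xA85D4
clock 3: out=0, reg = 0xD42EA
clock 4: out=0, reg = 0x6A175
clock 5: out=1, reg = 0x350BA
clock 6: out=0, reg = 0x9A85D
clock 7: out=1, reg = 0x4D42E
clock 8: out=0, reg = 0x26A17
clock 9: out=1, reg = 0x9350B

0x9350B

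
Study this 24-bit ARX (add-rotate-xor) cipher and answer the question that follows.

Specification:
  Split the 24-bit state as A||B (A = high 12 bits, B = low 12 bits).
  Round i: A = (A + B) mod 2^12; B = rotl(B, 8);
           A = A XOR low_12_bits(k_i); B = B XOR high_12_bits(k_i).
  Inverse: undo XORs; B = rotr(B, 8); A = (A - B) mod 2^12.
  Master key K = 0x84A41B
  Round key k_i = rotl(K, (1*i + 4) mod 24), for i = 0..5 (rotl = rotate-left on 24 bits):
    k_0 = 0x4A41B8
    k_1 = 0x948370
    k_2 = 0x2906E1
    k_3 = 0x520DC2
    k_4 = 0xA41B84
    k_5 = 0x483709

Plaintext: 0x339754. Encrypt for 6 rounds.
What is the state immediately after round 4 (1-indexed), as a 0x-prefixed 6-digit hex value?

s_0 = plaintext = 0x339754
s_1 = Round(s_0, k_0) = 0xB350D1
s_2 = Round(s_1, k_1) = 0xF76845
s_3 = Round(s_2, k_2) = 0x15A714
s_4 = Round(s_3, k_3) = 0x5AC151
s_5 = Round(s_4, k_4) = 0xD79B54
s_6 = Round(s_5, k_5) = 0xFC4036

0x5AC151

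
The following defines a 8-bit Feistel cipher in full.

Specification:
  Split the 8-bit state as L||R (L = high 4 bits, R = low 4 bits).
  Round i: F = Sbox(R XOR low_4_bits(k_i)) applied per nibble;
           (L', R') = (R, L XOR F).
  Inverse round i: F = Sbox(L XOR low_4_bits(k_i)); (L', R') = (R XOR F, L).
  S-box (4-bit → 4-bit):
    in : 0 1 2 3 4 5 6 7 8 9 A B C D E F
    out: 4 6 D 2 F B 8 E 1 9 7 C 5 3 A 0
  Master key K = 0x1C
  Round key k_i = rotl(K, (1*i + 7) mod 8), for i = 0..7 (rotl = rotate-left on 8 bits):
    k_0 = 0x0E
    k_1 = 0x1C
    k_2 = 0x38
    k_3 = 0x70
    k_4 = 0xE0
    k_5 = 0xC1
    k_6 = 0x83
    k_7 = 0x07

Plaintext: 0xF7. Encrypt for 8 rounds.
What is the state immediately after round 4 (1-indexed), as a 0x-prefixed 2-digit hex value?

s_0 = plaintext = 0xF7
s_1 = Round(s_0, k_0) = 0x76
s_2 = Round(s_1, k_1) = 0x60
s_3 = Round(s_2, k_2) = 0x07
s_4 = Round(s_3, k_3) = 0x7E
s_5 = Round(s_4, k_4) = 0xED
s_6 = Round(s_5, k_5) = 0xDB
s_7 = Round(s_6, k_6) = 0xBC
s_8 = Round(s_7, k_7) = 0xC7

0x7E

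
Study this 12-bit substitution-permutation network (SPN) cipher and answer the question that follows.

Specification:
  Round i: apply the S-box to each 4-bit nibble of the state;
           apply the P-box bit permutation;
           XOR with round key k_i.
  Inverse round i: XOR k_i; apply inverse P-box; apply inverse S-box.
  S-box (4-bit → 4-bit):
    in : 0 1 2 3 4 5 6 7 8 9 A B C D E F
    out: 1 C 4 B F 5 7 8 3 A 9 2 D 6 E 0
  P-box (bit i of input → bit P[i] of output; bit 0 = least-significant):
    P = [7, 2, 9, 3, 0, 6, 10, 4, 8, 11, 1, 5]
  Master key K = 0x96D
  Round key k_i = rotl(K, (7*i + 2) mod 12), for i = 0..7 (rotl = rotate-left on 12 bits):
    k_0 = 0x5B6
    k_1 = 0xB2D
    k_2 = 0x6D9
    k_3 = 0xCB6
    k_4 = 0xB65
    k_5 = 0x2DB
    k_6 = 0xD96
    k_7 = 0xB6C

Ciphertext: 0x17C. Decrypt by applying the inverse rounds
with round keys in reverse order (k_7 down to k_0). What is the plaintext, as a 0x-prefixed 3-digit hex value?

0x701

s_0 = ciphertext = 0x17C
s_1 = InvRound(s_0, k_7) = 0xB72
s_2 = InvRound(s_1, k_6) = 0x7D6
s_3 = InvRound(s_2, k_5) = 0x059
s_4 = InvRound(s_3, k_4) = 0x37E
s_5 = InvRound(s_4, k_3) = 0x8DC
s_6 = InvRound(s_5, k_2) = 0xB5D
s_7 = InvRound(s_6, k_1) = 0x79F
s_8 = InvRound(s_7, k_0) = 0x701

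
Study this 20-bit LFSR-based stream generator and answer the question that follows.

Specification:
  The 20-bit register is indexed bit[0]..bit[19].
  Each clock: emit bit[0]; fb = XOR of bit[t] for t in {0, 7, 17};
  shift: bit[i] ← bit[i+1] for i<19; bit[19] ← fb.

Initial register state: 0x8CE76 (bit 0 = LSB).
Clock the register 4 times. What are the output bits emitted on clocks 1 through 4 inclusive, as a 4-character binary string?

0110

reg_0 = 0x8CE76
clock 1: out=0, reg = 0x4673B
clock 2: out=1, reg = 0xA339D
clock 3: out=1, reg = 0xD19CE
clock 4: out=0, reg = 0xE8CE7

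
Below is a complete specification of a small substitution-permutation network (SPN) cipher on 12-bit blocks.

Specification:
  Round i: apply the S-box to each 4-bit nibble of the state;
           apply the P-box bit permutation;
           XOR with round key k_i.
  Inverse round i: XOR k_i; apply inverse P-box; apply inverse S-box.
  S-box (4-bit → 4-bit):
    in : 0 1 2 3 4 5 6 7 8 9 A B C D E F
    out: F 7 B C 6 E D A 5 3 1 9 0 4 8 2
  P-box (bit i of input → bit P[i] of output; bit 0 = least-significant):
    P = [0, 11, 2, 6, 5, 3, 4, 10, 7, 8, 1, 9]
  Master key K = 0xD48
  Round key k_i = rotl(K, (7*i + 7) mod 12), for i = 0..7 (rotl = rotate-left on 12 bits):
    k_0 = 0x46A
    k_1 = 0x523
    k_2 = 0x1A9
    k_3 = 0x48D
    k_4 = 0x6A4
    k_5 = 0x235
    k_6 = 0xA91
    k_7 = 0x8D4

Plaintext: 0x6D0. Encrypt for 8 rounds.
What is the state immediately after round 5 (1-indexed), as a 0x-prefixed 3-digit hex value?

s_0 = plaintext = 0x6D0
s_1 = Round(s_0, k_0) = 0xEBD
s_2 = Round(s_1, k_1) = 0x307
s_3 = Round(s_2, k_2) = 0xFD3
s_4 = Round(s_3, k_3) = 0x5D9
s_5 = Round(s_4, k_4) = 0xDB7
s_6 = Round(s_5, k_5) = 0xE57
s_7 = Round(s_6, k_6) = 0x4C9
s_8 = Round(s_7, k_7) = 0x1D7

0xDB7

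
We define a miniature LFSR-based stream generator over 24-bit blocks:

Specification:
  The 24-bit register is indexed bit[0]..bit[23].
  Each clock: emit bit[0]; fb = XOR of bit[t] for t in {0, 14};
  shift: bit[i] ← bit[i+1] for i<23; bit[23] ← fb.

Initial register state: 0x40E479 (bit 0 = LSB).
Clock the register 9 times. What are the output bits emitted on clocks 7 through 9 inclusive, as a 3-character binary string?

100

reg_0 = 0x40E479
clock 1: out=1, reg = 0x20723C
clock 2: out=0, reg = 0x90391E
clock 3: out=0, reg = 0x481C8F
clock 4: out=1, reg = 0xA40E47
clock 5: out=1, reg = 0xD20723
clock 6: out=1, reg = 0xE90391
clock 7: out=1, reg = 0xF481C8
clock 8: out=0, reg = 0x7A40E4
clock 9: out=0, reg = 0xBD2072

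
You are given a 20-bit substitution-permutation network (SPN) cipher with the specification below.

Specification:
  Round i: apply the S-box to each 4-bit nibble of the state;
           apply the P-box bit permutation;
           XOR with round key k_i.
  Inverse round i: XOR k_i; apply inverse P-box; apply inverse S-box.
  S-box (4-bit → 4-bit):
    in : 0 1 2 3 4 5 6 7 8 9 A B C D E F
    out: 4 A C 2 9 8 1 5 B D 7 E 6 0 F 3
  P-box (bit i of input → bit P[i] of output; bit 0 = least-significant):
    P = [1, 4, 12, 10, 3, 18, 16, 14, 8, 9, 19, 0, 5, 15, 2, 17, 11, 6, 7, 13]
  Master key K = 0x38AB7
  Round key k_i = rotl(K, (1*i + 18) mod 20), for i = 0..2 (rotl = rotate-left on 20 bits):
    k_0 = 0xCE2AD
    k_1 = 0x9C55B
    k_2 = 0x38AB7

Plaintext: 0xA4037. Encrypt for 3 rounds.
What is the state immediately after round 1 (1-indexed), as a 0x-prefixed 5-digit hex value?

0x2FA4F

s_0 = plaintext = 0xA4037
s_1 = Round(s_0, k_0) = 0x2FA4F
s_2 = Round(s_1, k_1) = 0x126E1
s_3 = Round(s_2, k_2) = 0x4EFEB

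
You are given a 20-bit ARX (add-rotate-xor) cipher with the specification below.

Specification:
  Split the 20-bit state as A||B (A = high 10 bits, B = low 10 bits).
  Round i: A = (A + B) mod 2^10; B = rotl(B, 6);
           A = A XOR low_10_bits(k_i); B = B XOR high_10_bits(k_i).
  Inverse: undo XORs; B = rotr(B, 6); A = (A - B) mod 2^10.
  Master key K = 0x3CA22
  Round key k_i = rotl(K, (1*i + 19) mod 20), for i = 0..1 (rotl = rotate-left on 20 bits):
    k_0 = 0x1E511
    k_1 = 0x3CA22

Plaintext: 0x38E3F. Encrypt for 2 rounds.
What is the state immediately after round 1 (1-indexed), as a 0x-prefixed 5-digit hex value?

0x8CF9A

s_0 = plaintext = 0x38E3F
s_1 = Round(s_0, k_0) = 0x8CF9A
s_2 = Round(s_1, k_1) = 0xFBE4B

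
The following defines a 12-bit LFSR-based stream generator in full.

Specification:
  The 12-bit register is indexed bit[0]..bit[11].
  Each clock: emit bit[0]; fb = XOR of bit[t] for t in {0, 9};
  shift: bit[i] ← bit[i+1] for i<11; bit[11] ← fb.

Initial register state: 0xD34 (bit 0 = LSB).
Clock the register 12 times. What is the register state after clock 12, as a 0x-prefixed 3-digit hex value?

reg_0 = 0xD34
clock 1: out=0, reg = 0x69A
clock 2: out=0, reg = 0xB4D
clock 3: out=1, reg = 0x5A6
clock 4: out=0, reg = 0x2D3
clock 5: out=1, reg = 0x169
clock 6: out=1, reg = 0x8B4
clock 7: out=0, reg = 0x45A
clock 8: out=0, reg = 0x22D
clock 9: out=1, reg = 0x116
clock 10: out=0, reg = 0x08B
clock 11: out=1, reg = 0x845
clock 12: out=1, reg = 0xC22

0xC22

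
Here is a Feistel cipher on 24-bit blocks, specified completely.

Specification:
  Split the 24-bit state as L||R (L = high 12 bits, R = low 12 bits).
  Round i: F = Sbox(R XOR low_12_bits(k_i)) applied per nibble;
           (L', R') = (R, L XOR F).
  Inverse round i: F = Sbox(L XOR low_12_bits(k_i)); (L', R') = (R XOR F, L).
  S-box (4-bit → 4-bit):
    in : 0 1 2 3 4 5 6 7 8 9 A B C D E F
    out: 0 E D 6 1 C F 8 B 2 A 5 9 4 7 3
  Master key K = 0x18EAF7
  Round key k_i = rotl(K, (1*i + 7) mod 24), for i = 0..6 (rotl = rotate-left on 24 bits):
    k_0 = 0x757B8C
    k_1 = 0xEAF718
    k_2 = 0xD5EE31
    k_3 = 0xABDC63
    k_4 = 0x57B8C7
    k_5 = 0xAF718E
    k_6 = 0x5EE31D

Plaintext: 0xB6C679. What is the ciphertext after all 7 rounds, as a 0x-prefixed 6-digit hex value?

0xB34066

s_0 = plaintext = 0xB6C679
s_1 = Round(s_0, k_0) = 0x679F50
s_2 = Round(s_1, k_1) = 0xF50D62
s_3 = Round(s_2, k_2) = 0xD62996
s_4 = Round(s_3, k_3) = 0x99615E
s_5 = Round(s_4, k_4) = 0x15EBB4
s_6 = Round(s_5, k_5) = 0xBB4B34
s_7 = Round(s_6, k_6) = 0xB34066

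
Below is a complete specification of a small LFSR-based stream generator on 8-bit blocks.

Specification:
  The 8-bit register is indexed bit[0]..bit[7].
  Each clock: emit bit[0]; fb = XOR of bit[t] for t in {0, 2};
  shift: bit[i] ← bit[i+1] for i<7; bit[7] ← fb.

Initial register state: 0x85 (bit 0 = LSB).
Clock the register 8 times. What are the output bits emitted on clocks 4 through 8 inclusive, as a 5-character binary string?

00001

reg_0 = 0x85
clock 1: out=1, reg = 0x42
clock 2: out=0, reg = 0x21
clock 3: out=1, reg = 0x90
clock 4: out=0, reg = 0x48
clock 5: out=0, reg = 0x24
clock 6: out=0, reg = 0x92
clock 7: out=0, reg = 0x49
clock 8: out=1, reg = 0xA4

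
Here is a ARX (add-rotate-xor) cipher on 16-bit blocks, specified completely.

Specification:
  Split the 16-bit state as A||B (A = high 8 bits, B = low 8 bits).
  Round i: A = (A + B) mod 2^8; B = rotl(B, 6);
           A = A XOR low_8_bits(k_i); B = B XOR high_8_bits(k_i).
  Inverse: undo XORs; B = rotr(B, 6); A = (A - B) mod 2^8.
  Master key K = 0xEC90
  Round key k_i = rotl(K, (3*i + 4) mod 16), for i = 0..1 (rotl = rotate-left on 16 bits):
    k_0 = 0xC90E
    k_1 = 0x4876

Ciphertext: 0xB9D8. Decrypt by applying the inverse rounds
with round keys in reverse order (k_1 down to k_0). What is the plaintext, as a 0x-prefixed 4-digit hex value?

0x552E

s_0 = ciphertext = 0xB9D8
s_1 = InvRound(s_0, k_1) = 0x8D42
s_2 = InvRound(s_1, k_0) = 0x552E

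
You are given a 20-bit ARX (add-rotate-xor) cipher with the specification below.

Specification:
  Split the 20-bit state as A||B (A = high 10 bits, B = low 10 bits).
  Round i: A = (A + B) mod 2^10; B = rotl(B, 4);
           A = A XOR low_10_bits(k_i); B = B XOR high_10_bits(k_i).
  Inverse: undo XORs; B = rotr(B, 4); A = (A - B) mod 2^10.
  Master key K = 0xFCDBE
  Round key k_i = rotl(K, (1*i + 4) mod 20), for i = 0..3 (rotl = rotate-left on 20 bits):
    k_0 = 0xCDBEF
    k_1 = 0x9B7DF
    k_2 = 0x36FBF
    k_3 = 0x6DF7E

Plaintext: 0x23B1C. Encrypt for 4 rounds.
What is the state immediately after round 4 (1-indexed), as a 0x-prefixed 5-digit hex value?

0xAAE75

s_0 = plaintext = 0x23B1C
s_1 = Round(s_0, k_0) = 0x116FA
s_2 = Round(s_1, k_1) = 0x381C6
s_3 = Round(s_2, k_2) = 0x464BC
s_4 = Round(s_3, k_3) = 0xAAE75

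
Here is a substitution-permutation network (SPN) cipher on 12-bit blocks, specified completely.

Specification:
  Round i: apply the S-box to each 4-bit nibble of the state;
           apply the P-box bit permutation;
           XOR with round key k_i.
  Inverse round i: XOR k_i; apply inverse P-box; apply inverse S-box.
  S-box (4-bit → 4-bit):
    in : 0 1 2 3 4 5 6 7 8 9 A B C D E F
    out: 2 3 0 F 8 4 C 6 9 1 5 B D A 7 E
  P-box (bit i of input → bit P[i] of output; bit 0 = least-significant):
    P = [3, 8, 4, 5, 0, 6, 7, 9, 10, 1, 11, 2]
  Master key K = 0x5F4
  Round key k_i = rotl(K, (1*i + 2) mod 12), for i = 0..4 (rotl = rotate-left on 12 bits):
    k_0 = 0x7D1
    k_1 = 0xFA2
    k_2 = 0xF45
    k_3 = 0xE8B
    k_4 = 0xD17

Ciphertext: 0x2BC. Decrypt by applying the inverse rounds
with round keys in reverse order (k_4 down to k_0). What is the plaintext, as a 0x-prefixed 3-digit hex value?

0xFA0

s_0 = ciphertext = 0x2BC
s_1 = InvRound(s_0, k_4) = 0xECB
s_2 = InvRound(s_1, k_3) = 0x202
s_3 = InvRound(s_2, k_2) = 0x310
s_4 = InvRound(s_3, k_1) = 0xE56
s_5 = InvRound(s_4, k_0) = 0xFA0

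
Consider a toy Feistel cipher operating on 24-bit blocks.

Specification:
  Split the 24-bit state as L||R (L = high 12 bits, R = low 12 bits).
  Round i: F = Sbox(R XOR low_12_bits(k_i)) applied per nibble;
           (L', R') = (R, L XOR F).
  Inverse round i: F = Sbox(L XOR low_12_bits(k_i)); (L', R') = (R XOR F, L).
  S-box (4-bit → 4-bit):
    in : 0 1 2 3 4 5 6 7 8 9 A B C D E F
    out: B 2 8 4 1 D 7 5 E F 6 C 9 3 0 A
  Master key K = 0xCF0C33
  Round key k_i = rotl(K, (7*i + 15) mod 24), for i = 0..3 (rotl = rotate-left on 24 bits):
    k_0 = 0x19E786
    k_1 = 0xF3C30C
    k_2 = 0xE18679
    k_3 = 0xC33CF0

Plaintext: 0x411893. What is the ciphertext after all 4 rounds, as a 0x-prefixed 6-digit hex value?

s_0 = plaintext = 0x411893
s_1 = Round(s_0, k_0) = 0x893E3C
s_2 = Round(s_1, k_1) = 0xE3CBD8
s_3 = Round(s_2, k_2) = 0xBD8D5E
s_4 = Round(s_3, k_3) = 0xD5E9B8

0xD5E9B8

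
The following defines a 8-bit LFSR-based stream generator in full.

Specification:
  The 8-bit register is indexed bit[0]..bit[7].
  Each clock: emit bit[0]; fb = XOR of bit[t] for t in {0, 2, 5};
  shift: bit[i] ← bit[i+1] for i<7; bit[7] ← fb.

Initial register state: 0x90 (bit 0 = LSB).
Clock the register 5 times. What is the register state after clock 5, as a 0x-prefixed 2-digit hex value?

reg_0 = 0x90
clock 1: out=0, reg = 0x48
clock 2: out=0, reg = 0x24
clock 3: out=0, reg = 0x12
clock 4: out=0, reg = 0x09
clock 5: out=1, reg = 0x84

0x84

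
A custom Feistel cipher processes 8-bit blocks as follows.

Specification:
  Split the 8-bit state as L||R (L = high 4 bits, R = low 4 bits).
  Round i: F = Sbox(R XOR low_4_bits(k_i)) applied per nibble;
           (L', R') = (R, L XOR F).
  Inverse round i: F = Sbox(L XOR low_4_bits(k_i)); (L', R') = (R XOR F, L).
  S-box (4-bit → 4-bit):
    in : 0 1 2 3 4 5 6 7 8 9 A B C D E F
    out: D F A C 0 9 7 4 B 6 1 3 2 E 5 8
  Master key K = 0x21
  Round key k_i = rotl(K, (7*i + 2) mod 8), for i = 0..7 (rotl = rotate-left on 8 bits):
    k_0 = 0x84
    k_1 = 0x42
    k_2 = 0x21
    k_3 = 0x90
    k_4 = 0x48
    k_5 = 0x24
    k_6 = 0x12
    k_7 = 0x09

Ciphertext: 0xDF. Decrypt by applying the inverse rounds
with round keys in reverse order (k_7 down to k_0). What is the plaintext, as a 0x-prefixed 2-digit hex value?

0x97

s_0 = ciphertext = 0xDF
s_1 = InvRound(s_0, k_7) = 0xFD
s_2 = InvRound(s_1, k_6) = 0x3F
s_3 = InvRound(s_2, k_5) = 0xB3
s_4 = InvRound(s_3, k_4) = 0xFB
s_5 = InvRound(s_4, k_3) = 0x3F
s_6 = InvRound(s_5, k_2) = 0x53
s_7 = InvRound(s_6, k_1) = 0x75
s_8 = InvRound(s_7, k_0) = 0x97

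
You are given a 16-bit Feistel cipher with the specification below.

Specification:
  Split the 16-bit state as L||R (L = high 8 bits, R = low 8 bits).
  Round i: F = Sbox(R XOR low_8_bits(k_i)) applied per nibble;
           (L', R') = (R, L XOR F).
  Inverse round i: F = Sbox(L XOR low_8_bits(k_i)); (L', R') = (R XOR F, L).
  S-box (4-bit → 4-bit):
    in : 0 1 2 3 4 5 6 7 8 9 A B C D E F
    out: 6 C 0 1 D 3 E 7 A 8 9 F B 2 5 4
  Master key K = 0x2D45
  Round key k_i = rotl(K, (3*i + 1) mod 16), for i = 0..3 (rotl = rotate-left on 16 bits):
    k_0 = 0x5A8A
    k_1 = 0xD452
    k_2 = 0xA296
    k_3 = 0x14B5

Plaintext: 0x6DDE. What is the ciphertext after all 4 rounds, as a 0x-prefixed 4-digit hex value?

0x5AEA

s_0 = plaintext = 0x6DDE
s_1 = Round(s_0, k_0) = 0xDE50
s_2 = Round(s_1, k_1) = 0x50BE
s_3 = Round(s_2, k_2) = 0xBE5A
s_4 = Round(s_3, k_3) = 0x5AEA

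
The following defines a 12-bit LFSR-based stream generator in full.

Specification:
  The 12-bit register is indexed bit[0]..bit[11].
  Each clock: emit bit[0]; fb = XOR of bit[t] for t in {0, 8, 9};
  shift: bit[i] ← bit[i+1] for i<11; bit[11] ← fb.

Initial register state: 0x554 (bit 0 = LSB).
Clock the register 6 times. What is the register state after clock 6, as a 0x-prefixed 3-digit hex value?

0xED5

reg_0 = 0x554
clock 1: out=0, reg = 0xAAA
clock 2: out=0, reg = 0xD55
clock 3: out=1, reg = 0x6AA
clock 4: out=0, reg = 0xB55
clock 5: out=1, reg = 0xDAA
clock 6: out=0, reg = 0xED5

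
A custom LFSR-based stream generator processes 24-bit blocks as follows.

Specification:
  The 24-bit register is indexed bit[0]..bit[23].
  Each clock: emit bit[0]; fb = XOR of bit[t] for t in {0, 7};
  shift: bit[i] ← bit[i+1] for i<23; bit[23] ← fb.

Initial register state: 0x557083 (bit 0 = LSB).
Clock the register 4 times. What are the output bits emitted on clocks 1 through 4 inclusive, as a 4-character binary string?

reg_0 = 0x557083
clock 1: out=1, reg = 0x2AB841
clock 2: out=1, reg = 0x955C20
clock 3: out=0, reg = 0x4AAE10
clock 4: out=0, reg = 0x255708

1100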